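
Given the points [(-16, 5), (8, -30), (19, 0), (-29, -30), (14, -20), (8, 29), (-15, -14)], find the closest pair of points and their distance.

Computing all pairwise distances among 7 points:

d((-16, 5), (8, -30)) = 42.4382
d((-16, 5), (19, 0)) = 35.3553
d((-16, 5), (-29, -30)) = 37.3363
d((-16, 5), (14, -20)) = 39.0512
d((-16, 5), (8, 29)) = 33.9411
d((-16, 5), (-15, -14)) = 19.0263
d((8, -30), (19, 0)) = 31.9531
d((8, -30), (-29, -30)) = 37.0
d((8, -30), (14, -20)) = 11.6619 <-- minimum
d((8, -30), (8, 29)) = 59.0
d((8, -30), (-15, -14)) = 28.0179
d((19, 0), (-29, -30)) = 56.6039
d((19, 0), (14, -20)) = 20.6155
d((19, 0), (8, 29)) = 31.0161
d((19, 0), (-15, -14)) = 36.7696
d((-29, -30), (14, -20)) = 44.1475
d((-29, -30), (8, 29)) = 69.6419
d((-29, -30), (-15, -14)) = 21.2603
d((14, -20), (8, 29)) = 49.366
d((14, -20), (-15, -14)) = 29.6142
d((8, 29), (-15, -14)) = 48.7647

Closest pair: (8, -30) and (14, -20) with distance 11.6619

The closest pair is (8, -30) and (14, -20) with Euclidean distance 11.6619. For 7 points, brute-force pairwise comparison is shown above. For large n, the divide-and-conquer algorithm (sort by x, recurse on halves, check the dividing strip) achieves O(n log n).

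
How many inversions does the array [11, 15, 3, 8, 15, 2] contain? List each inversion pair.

Finding inversions in [11, 15, 3, 8, 15, 2]:

(0, 2): arr[0]=11 > arr[2]=3
(0, 3): arr[0]=11 > arr[3]=8
(0, 5): arr[0]=11 > arr[5]=2
(1, 2): arr[1]=15 > arr[2]=3
(1, 3): arr[1]=15 > arr[3]=8
(1, 5): arr[1]=15 > arr[5]=2
(2, 5): arr[2]=3 > arr[5]=2
(3, 5): arr[3]=8 > arr[5]=2
(4, 5): arr[4]=15 > arr[5]=2

Total inversions: 9

The array has 9 inversion(s): (0,2), (0,3), (0,5), (1,2), (1,3), (1,5), (2,5), (3,5), (4,5). Each pair (i,j) satisfies i < j and arr[i] > arr[j].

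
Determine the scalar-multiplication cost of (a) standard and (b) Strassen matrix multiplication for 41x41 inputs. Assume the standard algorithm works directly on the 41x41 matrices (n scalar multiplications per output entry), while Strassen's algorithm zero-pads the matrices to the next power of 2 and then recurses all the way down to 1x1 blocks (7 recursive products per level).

Matrix multiplication for 41x41 matrices:

Strassen's algorithm requires power-of-2 dimensions. Pad 41x41 to 64x64 (next power of 2).

Standard algorithm: 41^3 = 68921 multiplications
Strassen's algorithm: 7^(log2(64)) = 7^6 = 117649 multiplications
Difference: 68921 - 117649 = -48728 (Strassen uses MORE here due to padding overhead — for small or just-over-power-of-2 n, padding can outweigh the per-level savings)

Standard: 68921 multiplications (41^3). Strassen: 117649 multiplications (7^6, after padding to 64x64). Strassen reduces 8 recursive multiplications to 7 at each level.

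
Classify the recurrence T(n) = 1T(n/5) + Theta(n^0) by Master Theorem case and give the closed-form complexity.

Master Theorem for T(n) = 1T(n/5) + O(n^0):

a = 1, b = 5, c = 0
log_b(a) = log_5(1) = 0.0000

Case 2: c = 0 = log_5(1) = 0.0000
T(n) = O(n^0 log n) = O(log n)

For T(n) = 1T(n/5) + O(n^0): log_5(1) = 0.0000. This is Case 2 of the Master Theorem (c = log_b(a), equal work at all levels), giving O(log n).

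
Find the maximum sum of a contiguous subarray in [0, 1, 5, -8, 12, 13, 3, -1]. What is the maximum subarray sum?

Using Kadane's algorithm on [0, 1, 5, -8, 12, 13, 3, -1]:

Scanning through the array:
Position 1 (value 1): max_ending_here = 1, max_so_far = 1
Position 2 (value 5): max_ending_here = 6, max_so_far = 6
Position 3 (value -8): max_ending_here = -2, max_so_far = 6
Position 4 (value 12): max_ending_here = 12, max_so_far = 12
Position 5 (value 13): max_ending_here = 25, max_so_far = 25
Position 6 (value 3): max_ending_here = 28, max_so_far = 28
Position 7 (value -1): max_ending_here = 27, max_so_far = 28

Maximum subarray: [12, 13, 3]
Maximum sum: 28

The maximum subarray is [12, 13, 3] with sum 28. This subarray runs from index 4 to index 6.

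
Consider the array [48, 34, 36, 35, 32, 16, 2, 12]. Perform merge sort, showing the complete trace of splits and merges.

Merge sort trace:

Split: [48, 34, 36, 35, 32, 16, 2, 12] -> [48, 34, 36, 35] and [32, 16, 2, 12]
  Split: [48, 34, 36, 35] -> [48, 34] and [36, 35]
    Split: [48, 34] -> [48] and [34]
    Merge: [48] + [34] -> [34, 48]
    Split: [36, 35] -> [36] and [35]
    Merge: [36] + [35] -> [35, 36]
  Merge: [34, 48] + [35, 36] -> [34, 35, 36, 48]
  Split: [32, 16, 2, 12] -> [32, 16] and [2, 12]
    Split: [32, 16] -> [32] and [16]
    Merge: [32] + [16] -> [16, 32]
    Split: [2, 12] -> [2] and [12]
    Merge: [2] + [12] -> [2, 12]
  Merge: [16, 32] + [2, 12] -> [2, 12, 16, 32]
Merge: [34, 35, 36, 48] + [2, 12, 16, 32] -> [2, 12, 16, 32, 34, 35, 36, 48]

Final sorted array: [2, 12, 16, 32, 34, 35, 36, 48]

The merge sort proceeds by recursively splitting the array and merging sorted halves.
After all merges, the sorted array is [2, 12, 16, 32, 34, 35, 36, 48].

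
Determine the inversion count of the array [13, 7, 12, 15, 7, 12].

Finding inversions in [13, 7, 12, 15, 7, 12]:

(0, 1): arr[0]=13 > arr[1]=7
(0, 2): arr[0]=13 > arr[2]=12
(0, 4): arr[0]=13 > arr[4]=7
(0, 5): arr[0]=13 > arr[5]=12
(2, 4): arr[2]=12 > arr[4]=7
(3, 4): arr[3]=15 > arr[4]=7
(3, 5): arr[3]=15 > arr[5]=12

Total inversions: 7

The array has 7 inversion(s): (0,1), (0,2), (0,4), (0,5), (2,4), (3,4), (3,5). Each pair (i,j) satisfies i < j and arr[i] > arr[j].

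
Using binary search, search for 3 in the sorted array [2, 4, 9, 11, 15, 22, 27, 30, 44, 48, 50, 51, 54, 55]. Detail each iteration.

Binary search for 3 in [2, 4, 9, 11, 15, 22, 27, 30, 44, 48, 50, 51, 54, 55]:

lo=0, hi=13, mid=6, arr[mid]=27 -> 27 > 3, search left half
lo=0, hi=5, mid=2, arr[mid]=9 -> 9 > 3, search left half
lo=0, hi=1, mid=0, arr[mid]=2 -> 2 < 3, search right half
lo=1, hi=1, mid=1, arr[mid]=4 -> 4 > 3, search left half
lo=1 > hi=0, target 3 not found

Binary search determines that 3 is not in the array after 4 comparisons. The search space was exhausted without finding the target.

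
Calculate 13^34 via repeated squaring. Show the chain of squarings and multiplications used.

Computing 13^34 by squaring (build up from 13^1; each line after the first costs one multiplication):

13^1 = 13
13^2 = (13^1)^2 = 13^2 = 169
13^4 = (13^2)^2 = 169^2 = 28561
13^8 = (13^4)^2 = 28561^2 = 815730721
13^16 = (13^8)^2 = 815730721^2 = 665416609183179841
13^17 = 13 * 13^16 = 13 * 665416609183179841 = 8650415919381337933
13^34 = (13^17)^2 = 8650415919381337933^2 = 74829695578286078013428929473144712489

Result: 74829695578286078013428929473144712489
Multiplications needed: 6 (6 lines after 13^1)

13^34 = 74829695578286078013428929473144712489. Using exponentiation by squaring, this requires 6 multiplications. The key idea: if the exponent is even, square the half-power; if odd, multiply by the base once.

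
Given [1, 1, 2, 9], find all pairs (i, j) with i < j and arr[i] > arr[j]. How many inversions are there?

Finding inversions in [1, 1, 2, 9]:


Total inversions: 0

The array has 0 inversions. It is already sorted.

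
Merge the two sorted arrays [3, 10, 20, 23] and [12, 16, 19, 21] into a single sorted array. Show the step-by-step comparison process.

Merging process:

Compare 3 vs 12: take 3 from left. Merged: [3]
Compare 10 vs 12: take 10 from left. Merged: [3, 10]
Compare 20 vs 12: take 12 from right. Merged: [3, 10, 12]
Compare 20 vs 16: take 16 from right. Merged: [3, 10, 12, 16]
Compare 20 vs 19: take 19 from right. Merged: [3, 10, 12, 16, 19]
Compare 20 vs 21: take 20 from left. Merged: [3, 10, 12, 16, 19, 20]
Compare 23 vs 21: take 21 from right. Merged: [3, 10, 12, 16, 19, 20, 21]
Append remaining from left: [23]. Merged: [3, 10, 12, 16, 19, 20, 21, 23]

Final merged array: [3, 10, 12, 16, 19, 20, 21, 23]
Total comparisons: 7

The merged array is [3, 10, 12, 16, 19, 20, 21, 23], requiring 7 comparisons. The merge step runs in O(n) time where n is the total number of elements.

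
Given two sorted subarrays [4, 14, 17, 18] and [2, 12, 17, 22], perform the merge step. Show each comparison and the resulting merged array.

Merging process:

Compare 4 vs 2: take 2 from right. Merged: [2]
Compare 4 vs 12: take 4 from left. Merged: [2, 4]
Compare 14 vs 12: take 12 from right. Merged: [2, 4, 12]
Compare 14 vs 17: take 14 from left. Merged: [2, 4, 12, 14]
Compare 17 vs 17: take 17 from left. Merged: [2, 4, 12, 14, 17]
Compare 18 vs 17: take 17 from right. Merged: [2, 4, 12, 14, 17, 17]
Compare 18 vs 22: take 18 from left. Merged: [2, 4, 12, 14, 17, 17, 18]
Append remaining from right: [22]. Merged: [2, 4, 12, 14, 17, 17, 18, 22]

Final merged array: [2, 4, 12, 14, 17, 17, 18, 22]
Total comparisons: 7

The merged array is [2, 4, 12, 14, 17, 17, 18, 22], requiring 7 comparisons. The merge step runs in O(n) time where n is the total number of elements.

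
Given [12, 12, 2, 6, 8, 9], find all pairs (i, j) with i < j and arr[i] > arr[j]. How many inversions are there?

Finding inversions in [12, 12, 2, 6, 8, 9]:

(0, 2): arr[0]=12 > arr[2]=2
(0, 3): arr[0]=12 > arr[3]=6
(0, 4): arr[0]=12 > arr[4]=8
(0, 5): arr[0]=12 > arr[5]=9
(1, 2): arr[1]=12 > arr[2]=2
(1, 3): arr[1]=12 > arr[3]=6
(1, 4): arr[1]=12 > arr[4]=8
(1, 5): arr[1]=12 > arr[5]=9

Total inversions: 8

The array has 8 inversion(s): (0,2), (0,3), (0,4), (0,5), (1,2), (1,3), (1,4), (1,5). Each pair (i,j) satisfies i < j and arr[i] > arr[j].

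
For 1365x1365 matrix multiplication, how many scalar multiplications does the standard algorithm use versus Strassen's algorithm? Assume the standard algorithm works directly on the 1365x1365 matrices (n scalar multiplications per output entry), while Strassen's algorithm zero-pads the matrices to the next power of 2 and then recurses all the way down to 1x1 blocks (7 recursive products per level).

Matrix multiplication for 1365x1365 matrices:

Strassen's algorithm requires power-of-2 dimensions. Pad 1365x1365 to 2048x2048 (next power of 2).

Standard algorithm: 1365^3 = 2543302125 multiplications
Strassen's algorithm: 7^(log2(2048)) = 7^11 = 1977326743 multiplications
Savings: 2543302125 - 1977326743 = 565975382 multiplications

Standard: 2543302125 multiplications (1365^3). Strassen: 1977326743 multiplications (7^11, after padding to 2048x2048). Strassen reduces 8 recursive multiplications to 7 at each level.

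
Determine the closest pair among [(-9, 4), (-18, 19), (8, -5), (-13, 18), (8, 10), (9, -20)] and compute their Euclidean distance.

Computing all pairwise distances among 6 points:

d((-9, 4), (-18, 19)) = 17.4929
d((-9, 4), (8, -5)) = 19.2354
d((-9, 4), (-13, 18)) = 14.5602
d((-9, 4), (8, 10)) = 18.0278
d((-9, 4), (9, -20)) = 30.0
d((-18, 19), (8, -5)) = 35.3836
d((-18, 19), (-13, 18)) = 5.099 <-- minimum
d((-18, 19), (8, 10)) = 27.5136
d((-18, 19), (9, -20)) = 47.4342
d((8, -5), (-13, 18)) = 31.1448
d((8, -5), (8, 10)) = 15.0
d((8, -5), (9, -20)) = 15.0333
d((-13, 18), (8, 10)) = 22.4722
d((-13, 18), (9, -20)) = 43.909
d((8, 10), (9, -20)) = 30.0167

Closest pair: (-18, 19) and (-13, 18) with distance 5.099

The closest pair is (-18, 19) and (-13, 18) with Euclidean distance 5.099. For 6 points, brute-force pairwise comparison is shown above. For large n, the divide-and-conquer algorithm (sort by x, recurse on halves, check the dividing strip) achieves O(n log n).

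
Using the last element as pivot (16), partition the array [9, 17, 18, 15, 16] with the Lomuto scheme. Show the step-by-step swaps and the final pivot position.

Lomuto partition with pivot = 16:

Initial array: [9, 17, 18, 15, 16]

arr[0]=9 <= 16: swap with position 0, array becomes [9, 17, 18, 15, 16]
arr[1]=17 > 16: no swap
arr[2]=18 > 16: no swap
arr[3]=15 <= 16: swap with position 1, array becomes [9, 15, 18, 17, 16]

Place pivot at position 2: [9, 15, 16, 17, 18]
Pivot position: 2

After partitioning with pivot 16, the array becomes [9, 15, 16, 17, 18]. The pivot is placed at index 2. All elements to the left of the pivot are <= 16, and all elements to the right are > 16.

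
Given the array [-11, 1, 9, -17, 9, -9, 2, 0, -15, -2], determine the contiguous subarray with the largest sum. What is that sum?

Using Kadane's algorithm on [-11, 1, 9, -17, 9, -9, 2, 0, -15, -2]:

Scanning through the array:
Position 1 (value 1): max_ending_here = 1, max_so_far = 1
Position 2 (value 9): max_ending_here = 10, max_so_far = 10
Position 3 (value -17): max_ending_here = -7, max_so_far = 10
Position 4 (value 9): max_ending_here = 9, max_so_far = 10
Position 5 (value -9): max_ending_here = 0, max_so_far = 10
Position 6 (value 2): max_ending_here = 2, max_so_far = 10
Position 7 (value 0): max_ending_here = 2, max_so_far = 10
Position 8 (value -15): max_ending_here = -13, max_so_far = 10
Position 9 (value -2): max_ending_here = -2, max_so_far = 10

Maximum subarray: [1, 9]
Maximum sum: 10

The maximum subarray is [1, 9] with sum 10. This subarray runs from index 1 to index 2.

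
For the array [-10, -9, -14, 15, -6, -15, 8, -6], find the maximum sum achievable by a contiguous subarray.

Using Kadane's algorithm on [-10, -9, -14, 15, -6, -15, 8, -6]:

Scanning through the array:
Position 1 (value -9): max_ending_here = -9, max_so_far = -9
Position 2 (value -14): max_ending_here = -14, max_so_far = -9
Position 3 (value 15): max_ending_here = 15, max_so_far = 15
Position 4 (value -6): max_ending_here = 9, max_so_far = 15
Position 5 (value -15): max_ending_here = -6, max_so_far = 15
Position 6 (value 8): max_ending_here = 8, max_so_far = 15
Position 7 (value -6): max_ending_here = 2, max_so_far = 15

Maximum subarray: [15]
Maximum sum: 15

The maximum subarray is [15] with sum 15. This subarray runs from index 3 to index 3.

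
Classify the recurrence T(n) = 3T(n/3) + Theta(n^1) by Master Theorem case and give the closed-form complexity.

Master Theorem for T(n) = 3T(n/3) + O(n^1):

a = 3, b = 3, c = 1
log_b(a) = log_3(3) = 1.0000

Case 2: c = 1 = log_3(3) = 1.0000
T(n) = O(n^1 log n) = O(n log n)

For T(n) = 3T(n/3) + O(n^1): log_3(3) = 1.0000. This is Case 2 of the Master Theorem (c = log_b(a), equal work at all levels), giving O(n log n).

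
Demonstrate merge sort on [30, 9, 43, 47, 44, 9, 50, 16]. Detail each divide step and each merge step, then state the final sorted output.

Merge sort trace:

Split: [30, 9, 43, 47, 44, 9, 50, 16] -> [30, 9, 43, 47] and [44, 9, 50, 16]
  Split: [30, 9, 43, 47] -> [30, 9] and [43, 47]
    Split: [30, 9] -> [30] and [9]
    Merge: [30] + [9] -> [9, 30]
    Split: [43, 47] -> [43] and [47]
    Merge: [43] + [47] -> [43, 47]
  Merge: [9, 30] + [43, 47] -> [9, 30, 43, 47]
  Split: [44, 9, 50, 16] -> [44, 9] and [50, 16]
    Split: [44, 9] -> [44] and [9]
    Merge: [44] + [9] -> [9, 44]
    Split: [50, 16] -> [50] and [16]
    Merge: [50] + [16] -> [16, 50]
  Merge: [9, 44] + [16, 50] -> [9, 16, 44, 50]
Merge: [9, 30, 43, 47] + [9, 16, 44, 50] -> [9, 9, 16, 30, 43, 44, 47, 50]

Final sorted array: [9, 9, 16, 30, 43, 44, 47, 50]

The merge sort proceeds by recursively splitting the array and merging sorted halves.
After all merges, the sorted array is [9, 9, 16, 30, 43, 44, 47, 50].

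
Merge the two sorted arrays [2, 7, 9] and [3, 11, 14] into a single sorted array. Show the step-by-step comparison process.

Merging process:

Compare 2 vs 3: take 2 from left. Merged: [2]
Compare 7 vs 3: take 3 from right. Merged: [2, 3]
Compare 7 vs 11: take 7 from left. Merged: [2, 3, 7]
Compare 9 vs 11: take 9 from left. Merged: [2, 3, 7, 9]
Append remaining from right: [11, 14]. Merged: [2, 3, 7, 9, 11, 14]

Final merged array: [2, 3, 7, 9, 11, 14]
Total comparisons: 4

The merged array is [2, 3, 7, 9, 11, 14], requiring 4 comparisons. The merge step runs in O(n) time where n is the total number of elements.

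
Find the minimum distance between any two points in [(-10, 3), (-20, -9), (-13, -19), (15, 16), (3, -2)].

Computing all pairwise distances among 5 points:

d((-10, 3), (-20, -9)) = 15.6205
d((-10, 3), (-13, -19)) = 22.2036
d((-10, 3), (15, 16)) = 28.178
d((-10, 3), (3, -2)) = 13.9284
d((-20, -9), (-13, -19)) = 12.2066 <-- minimum
d((-20, -9), (15, 16)) = 43.0116
d((-20, -9), (3, -2)) = 24.0416
d((-13, -19), (15, 16)) = 44.8219
d((-13, -19), (3, -2)) = 23.3452
d((15, 16), (3, -2)) = 21.6333

Closest pair: (-20, -9) and (-13, -19) with distance 12.2066

The closest pair is (-20, -9) and (-13, -19) with Euclidean distance 12.2066. For 5 points, brute-force pairwise comparison is shown above. For large n, the divide-and-conquer algorithm (sort by x, recurse on halves, check the dividing strip) achieves O(n log n).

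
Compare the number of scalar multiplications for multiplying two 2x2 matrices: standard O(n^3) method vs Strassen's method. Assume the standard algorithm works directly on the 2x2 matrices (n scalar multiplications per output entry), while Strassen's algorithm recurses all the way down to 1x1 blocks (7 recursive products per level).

Matrix multiplication for 2x2 matrices:

Standard algorithm: 2^3 = 8 multiplications
Strassen's algorithm: 7^(log2(2)) = 7^1 = 7 multiplications
Savings: 8 - 7 = 1 multiplications

Standard: 8 multiplications (2^3). Strassen: 7 multiplications (7^1). Strassen reduces 8 recursive multiplications to 7 at each level.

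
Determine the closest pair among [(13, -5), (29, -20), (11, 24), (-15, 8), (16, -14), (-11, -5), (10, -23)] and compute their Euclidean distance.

Computing all pairwise distances among 7 points:

d((13, -5), (29, -20)) = 21.9317
d((13, -5), (11, 24)) = 29.0689
d((13, -5), (-15, 8)) = 30.8707
d((13, -5), (16, -14)) = 9.4868 <-- minimum
d((13, -5), (-11, -5)) = 24.0
d((13, -5), (10, -23)) = 18.2483
d((29, -20), (11, 24)) = 47.5395
d((29, -20), (-15, 8)) = 52.1536
d((29, -20), (16, -14)) = 14.3178
d((29, -20), (-11, -5)) = 42.72
d((29, -20), (10, -23)) = 19.2354
d((11, 24), (-15, 8)) = 30.5287
d((11, 24), (16, -14)) = 38.3275
d((11, 24), (-11, -5)) = 36.4005
d((11, 24), (10, -23)) = 47.0106
d((-15, 8), (16, -14)) = 38.0132
d((-15, 8), (-11, -5)) = 13.6015
d((-15, 8), (10, -23)) = 39.8246
d((16, -14), (-11, -5)) = 28.4605
d((16, -14), (10, -23)) = 10.8167
d((-11, -5), (10, -23)) = 27.6586

Closest pair: (13, -5) and (16, -14) with distance 9.4868

The closest pair is (13, -5) and (16, -14) with Euclidean distance 9.4868. For 7 points, brute-force pairwise comparison is shown above. For large n, the divide-and-conquer algorithm (sort by x, recurse on halves, check the dividing strip) achieves O(n log n).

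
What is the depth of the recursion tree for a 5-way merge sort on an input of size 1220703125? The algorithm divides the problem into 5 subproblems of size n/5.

For divide and conquer with division factor 5:

Problem sizes at each level:
Level 0: 1220703125
Level 1: 244140625
Level 2: 48828125
Level 3: 9765625
Level 4: 1953125
Level 5: 390625
Level 6: 78125
Level 7: 15625
Level 8: 3125
Level 9: 625
Level 10: 125
Level 11: 25
Level 12: 5
Level 13: 1

The root is level 0 and the size-1 base case is level 13 (the tree spans levels 0 through 13, i.e. 14 levels counting the root), so the depth is the number of divisions: log_5(1220703125) = 13

The recursion tree depth is log_5(1220703125) = 13. At each level, the problem size is divided by 5, so it takes 13 divisions to reduce to a base case of size 1. The algorithm makes 5 recursive calls at each level.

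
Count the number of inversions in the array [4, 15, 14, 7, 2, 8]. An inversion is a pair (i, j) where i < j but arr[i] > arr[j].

Finding inversions in [4, 15, 14, 7, 2, 8]:

(0, 4): arr[0]=4 > arr[4]=2
(1, 2): arr[1]=15 > arr[2]=14
(1, 3): arr[1]=15 > arr[3]=7
(1, 4): arr[1]=15 > arr[4]=2
(1, 5): arr[1]=15 > arr[5]=8
(2, 3): arr[2]=14 > arr[3]=7
(2, 4): arr[2]=14 > arr[4]=2
(2, 5): arr[2]=14 > arr[5]=8
(3, 4): arr[3]=7 > arr[4]=2

Total inversions: 9

The array has 9 inversion(s): (0,4), (1,2), (1,3), (1,4), (1,5), (2,3), (2,4), (2,5), (3,4). Each pair (i,j) satisfies i < j and arr[i] > arr[j].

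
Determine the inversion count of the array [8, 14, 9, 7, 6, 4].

Finding inversions in [8, 14, 9, 7, 6, 4]:

(0, 3): arr[0]=8 > arr[3]=7
(0, 4): arr[0]=8 > arr[4]=6
(0, 5): arr[0]=8 > arr[5]=4
(1, 2): arr[1]=14 > arr[2]=9
(1, 3): arr[1]=14 > arr[3]=7
(1, 4): arr[1]=14 > arr[4]=6
(1, 5): arr[1]=14 > arr[5]=4
(2, 3): arr[2]=9 > arr[3]=7
(2, 4): arr[2]=9 > arr[4]=6
(2, 5): arr[2]=9 > arr[5]=4
(3, 4): arr[3]=7 > arr[4]=6
(3, 5): arr[3]=7 > arr[5]=4
(4, 5): arr[4]=6 > arr[5]=4

Total inversions: 13

The array has 13 inversion(s): (0,3), (0,4), (0,5), (1,2), (1,3), (1,4), (1,5), (2,3), (2,4), (2,5), (3,4), (3,5), (4,5). Each pair (i,j) satisfies i < j and arr[i] > arr[j].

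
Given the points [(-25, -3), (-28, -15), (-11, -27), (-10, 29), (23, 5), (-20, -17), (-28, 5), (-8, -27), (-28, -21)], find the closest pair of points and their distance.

Computing all pairwise distances among 9 points:

d((-25, -3), (-28, -15)) = 12.3693
d((-25, -3), (-11, -27)) = 27.7849
d((-25, -3), (-10, 29)) = 35.3412
d((-25, -3), (23, 5)) = 48.6621
d((-25, -3), (-20, -17)) = 14.8661
d((-25, -3), (-28, 5)) = 8.544
d((-25, -3), (-8, -27)) = 29.4109
d((-25, -3), (-28, -21)) = 18.2483
d((-28, -15), (-11, -27)) = 20.8087
d((-28, -15), (-10, 29)) = 47.5395
d((-28, -15), (23, 5)) = 54.7814
d((-28, -15), (-20, -17)) = 8.2462
d((-28, -15), (-28, 5)) = 20.0
d((-28, -15), (-8, -27)) = 23.3238
d((-28, -15), (-28, -21)) = 6.0
d((-11, -27), (-10, 29)) = 56.0089
d((-11, -27), (23, 5)) = 46.6905
d((-11, -27), (-20, -17)) = 13.4536
d((-11, -27), (-28, 5)) = 36.2353
d((-11, -27), (-8, -27)) = 3.0 <-- minimum
d((-11, -27), (-28, -21)) = 18.0278
d((-10, 29), (23, 5)) = 40.8044
d((-10, 29), (-20, -17)) = 47.0744
d((-10, 29), (-28, 5)) = 30.0
d((-10, 29), (-8, -27)) = 56.0357
d((-10, 29), (-28, -21)) = 53.1413
d((23, 5), (-20, -17)) = 48.3011
d((23, 5), (-28, 5)) = 51.0
d((23, 5), (-8, -27)) = 44.5533
d((23, 5), (-28, -21)) = 57.2451
d((-20, -17), (-28, 5)) = 23.4094
d((-20, -17), (-8, -27)) = 15.6205
d((-20, -17), (-28, -21)) = 8.9443
d((-28, 5), (-8, -27)) = 37.7359
d((-28, 5), (-28, -21)) = 26.0
d((-8, -27), (-28, -21)) = 20.8806

Closest pair: (-11, -27) and (-8, -27) with distance 3.0

The closest pair is (-11, -27) and (-8, -27) with Euclidean distance 3.0. For 9 points, brute-force pairwise comparison is shown above. For large n, the divide-and-conquer algorithm (sort by x, recurse on halves, check the dividing strip) achieves O(n log n).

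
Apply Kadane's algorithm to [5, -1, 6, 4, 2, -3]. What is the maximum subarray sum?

Using Kadane's algorithm on [5, -1, 6, 4, 2, -3]:

Scanning through the array:
Position 1 (value -1): max_ending_here = 4, max_so_far = 5
Position 2 (value 6): max_ending_here = 10, max_so_far = 10
Position 3 (value 4): max_ending_here = 14, max_so_far = 14
Position 4 (value 2): max_ending_here = 16, max_so_far = 16
Position 5 (value -3): max_ending_here = 13, max_so_far = 16

Maximum subarray: [5, -1, 6, 4, 2]
Maximum sum: 16

The maximum subarray is [5, -1, 6, 4, 2] with sum 16. This subarray runs from index 0 to index 4.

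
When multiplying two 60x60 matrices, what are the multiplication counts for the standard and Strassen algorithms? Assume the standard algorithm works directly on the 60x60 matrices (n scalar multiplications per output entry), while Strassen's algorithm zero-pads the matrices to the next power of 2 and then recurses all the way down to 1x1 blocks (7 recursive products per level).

Matrix multiplication for 60x60 matrices:

Strassen's algorithm requires power-of-2 dimensions. Pad 60x60 to 64x64 (next power of 2).

Standard algorithm: 60^3 = 216000 multiplications
Strassen's algorithm: 7^(log2(64)) = 7^6 = 117649 multiplications
Savings: 216000 - 117649 = 98351 multiplications

Standard: 216000 multiplications (60^3). Strassen: 117649 multiplications (7^6, after padding to 64x64). Strassen reduces 8 recursive multiplications to 7 at each level.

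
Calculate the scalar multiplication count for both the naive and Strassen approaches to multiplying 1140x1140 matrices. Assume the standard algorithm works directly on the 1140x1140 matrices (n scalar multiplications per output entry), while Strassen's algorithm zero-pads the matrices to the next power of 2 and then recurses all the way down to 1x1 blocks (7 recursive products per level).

Matrix multiplication for 1140x1140 matrices:

Strassen's algorithm requires power-of-2 dimensions. Pad 1140x1140 to 2048x2048 (next power of 2).

Standard algorithm: 1140^3 = 1481544000 multiplications
Strassen's algorithm: 7^(log2(2048)) = 7^11 = 1977326743 multiplications
Difference: 1481544000 - 1977326743 = -495782743 (Strassen uses MORE here due to padding overhead — for small or just-over-power-of-2 n, padding can outweigh the per-level savings)

Standard: 1481544000 multiplications (1140^3). Strassen: 1977326743 multiplications (7^11, after padding to 2048x2048). Strassen reduces 8 recursive multiplications to 7 at each level.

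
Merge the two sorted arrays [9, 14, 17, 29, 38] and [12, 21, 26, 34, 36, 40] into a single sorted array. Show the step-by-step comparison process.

Merging process:

Compare 9 vs 12: take 9 from left. Merged: [9]
Compare 14 vs 12: take 12 from right. Merged: [9, 12]
Compare 14 vs 21: take 14 from left. Merged: [9, 12, 14]
Compare 17 vs 21: take 17 from left. Merged: [9, 12, 14, 17]
Compare 29 vs 21: take 21 from right. Merged: [9, 12, 14, 17, 21]
Compare 29 vs 26: take 26 from right. Merged: [9, 12, 14, 17, 21, 26]
Compare 29 vs 34: take 29 from left. Merged: [9, 12, 14, 17, 21, 26, 29]
Compare 38 vs 34: take 34 from right. Merged: [9, 12, 14, 17, 21, 26, 29, 34]
Compare 38 vs 36: take 36 from right. Merged: [9, 12, 14, 17, 21, 26, 29, 34, 36]
Compare 38 vs 40: take 38 from left. Merged: [9, 12, 14, 17, 21, 26, 29, 34, 36, 38]
Append remaining from right: [40]. Merged: [9, 12, 14, 17, 21, 26, 29, 34, 36, 38, 40]

Final merged array: [9, 12, 14, 17, 21, 26, 29, 34, 36, 38, 40]
Total comparisons: 10

The merged array is [9, 12, 14, 17, 21, 26, 29, 34, 36, 38, 40], requiring 10 comparisons. The merge step runs in O(n) time where n is the total number of elements.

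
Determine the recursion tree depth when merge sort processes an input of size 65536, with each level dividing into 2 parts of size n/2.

For divide and conquer with division factor 2:

Problem sizes at each level:
Level 0: 65536
Level 1: 32768
Level 2: 16384
Level 3: 8192
Level 4: 4096
Level 5: 2048
Level 6: 1024
Level 7: 512
Level 8: 256
Level 9: 128
Level 10: 64
Level 11: 32
Level 12: 16
Level 13: 8
Level 14: 4
Level 15: 2
Level 16: 1

The root is level 0 and the size-1 base case is level 16 (the tree spans levels 0 through 16, i.e. 17 levels counting the root), so the depth is the number of divisions: log_2(65536) = 16

The recursion tree depth is log_2(65536) = 16. At each level, the problem size is divided by 2, so it takes 16 divisions to reduce to a base case of size 1. The algorithm makes 2 recursive calls at each level.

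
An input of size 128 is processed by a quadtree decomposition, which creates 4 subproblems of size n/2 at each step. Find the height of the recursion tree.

For divide and conquer with division factor 2:

Problem sizes at each level:
Level 0: 128
Level 1: 64
Level 2: 32
Level 3: 16
Level 4: 8
Level 5: 4
Level 6: 2
Level 7: 1

The root is level 0 and the size-1 base case is level 7 (the tree spans levels 0 through 7, i.e. 8 levels counting the root), so the depth is the number of divisions: log_2(128) = 7

The recursion tree depth is log_2(128) = 7. At each level, the problem size is divided by 2, so it takes 7 divisions to reduce to a base case of size 1. The algorithm makes 4 recursive calls at each level.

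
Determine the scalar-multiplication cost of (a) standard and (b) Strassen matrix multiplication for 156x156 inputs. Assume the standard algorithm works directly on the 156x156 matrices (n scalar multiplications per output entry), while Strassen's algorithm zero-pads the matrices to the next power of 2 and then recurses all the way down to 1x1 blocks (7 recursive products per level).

Matrix multiplication for 156x156 matrices:

Strassen's algorithm requires power-of-2 dimensions. Pad 156x156 to 256x256 (next power of 2).

Standard algorithm: 156^3 = 3796416 multiplications
Strassen's algorithm: 7^(log2(256)) = 7^8 = 5764801 multiplications
Difference: 3796416 - 5764801 = -1968385 (Strassen uses MORE here due to padding overhead — for small or just-over-power-of-2 n, padding can outweigh the per-level savings)

Standard: 3796416 multiplications (156^3). Strassen: 5764801 multiplications (7^8, after padding to 256x256). Strassen reduces 8 recursive multiplications to 7 at each level.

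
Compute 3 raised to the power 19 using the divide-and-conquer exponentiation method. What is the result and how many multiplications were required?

Computing 3^19 by squaring (build up from 3^1; each line after the first costs one multiplication):

3^1 = 3
3^2 = (3^1)^2 = 3^2 = 9
3^4 = (3^2)^2 = 9^2 = 81
3^8 = (3^4)^2 = 81^2 = 6561
3^9 = 3 * 3^8 = 3 * 6561 = 19683
3^18 = (3^9)^2 = 19683^2 = 387420489
3^19 = 3 * 3^18 = 3 * 387420489 = 1162261467

Result: 1162261467
Multiplications needed: 6 (6 lines after 3^1)

3^19 = 1162261467. Using exponentiation by squaring, this requires 6 multiplications. The key idea: if the exponent is even, square the half-power; if odd, multiply by the base once.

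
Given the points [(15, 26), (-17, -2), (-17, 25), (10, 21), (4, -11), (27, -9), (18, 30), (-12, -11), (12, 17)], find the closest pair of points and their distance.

Computing all pairwise distances among 9 points:

d((15, 26), (-17, -2)) = 42.5206
d((15, 26), (-17, 25)) = 32.0156
d((15, 26), (10, 21)) = 7.0711
d((15, 26), (4, -11)) = 38.6005
d((15, 26), (27, -9)) = 37.0
d((15, 26), (18, 30)) = 5.0
d((15, 26), (-12, -11)) = 45.8039
d((15, 26), (12, 17)) = 9.4868
d((-17, -2), (-17, 25)) = 27.0
d((-17, -2), (10, 21)) = 35.4683
d((-17, -2), (4, -11)) = 22.8473
d((-17, -2), (27, -9)) = 44.5533
d((-17, -2), (18, 30)) = 47.4236
d((-17, -2), (-12, -11)) = 10.2956
d((-17, -2), (12, 17)) = 34.6699
d((-17, 25), (10, 21)) = 27.2947
d((-17, 25), (4, -11)) = 41.6773
d((-17, 25), (27, -9)) = 55.6058
d((-17, 25), (18, 30)) = 35.3553
d((-17, 25), (-12, -11)) = 36.3456
d((-17, 25), (12, 17)) = 30.0832
d((10, 21), (4, -11)) = 32.5576
d((10, 21), (27, -9)) = 34.4819
d((10, 21), (18, 30)) = 12.0416
d((10, 21), (-12, -11)) = 38.833
d((10, 21), (12, 17)) = 4.4721 <-- minimum
d((4, -11), (27, -9)) = 23.0868
d((4, -11), (18, 30)) = 43.3244
d((4, -11), (-12, -11)) = 16.0
d((4, -11), (12, 17)) = 29.1204
d((27, -9), (18, 30)) = 40.025
d((27, -9), (-12, -11)) = 39.0512
d((27, -9), (12, 17)) = 30.0167
d((18, 30), (-12, -11)) = 50.8035
d((18, 30), (12, 17)) = 14.3178
d((-12, -11), (12, 17)) = 36.8782

Closest pair: (10, 21) and (12, 17) with distance 4.4721

The closest pair is (10, 21) and (12, 17) with Euclidean distance 4.4721. For 9 points, brute-force pairwise comparison is shown above. For large n, the divide-and-conquer algorithm (sort by x, recurse on halves, check the dividing strip) achieves O(n log n).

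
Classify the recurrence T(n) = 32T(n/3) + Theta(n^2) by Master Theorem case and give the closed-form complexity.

Master Theorem for T(n) = 32T(n/3) + O(n^2):

a = 32, b = 3, c = 2
log_b(a) = log_3(32) = 3.1546

Case 1: c = 2 < log_3(32) = 3.1546
T(n) = O(n^(log_3 32))

For T(n) = 32T(n/3) + O(n^2): log_3(32) = 3.1546. This is Case 1 of the Master Theorem (c < log_b(a), work dominated by leaves), giving O(n^(log_3 32)).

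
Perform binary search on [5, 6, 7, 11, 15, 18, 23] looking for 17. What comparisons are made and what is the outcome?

Binary search for 17 in [5, 6, 7, 11, 15, 18, 23]:

lo=0, hi=6, mid=3, arr[mid]=11 -> 11 < 17, search right half
lo=4, hi=6, mid=5, arr[mid]=18 -> 18 > 17, search left half
lo=4, hi=4, mid=4, arr[mid]=15 -> 15 < 17, search right half
lo=5 > hi=4, target 17 not found

Binary search determines that 17 is not in the array after 3 comparisons. The search space was exhausted without finding the target.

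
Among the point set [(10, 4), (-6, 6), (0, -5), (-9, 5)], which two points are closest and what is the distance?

Computing all pairwise distances among 4 points:

d((10, 4), (-6, 6)) = 16.1245
d((10, 4), (0, -5)) = 13.4536
d((10, 4), (-9, 5)) = 19.0263
d((-6, 6), (0, -5)) = 12.53
d((-6, 6), (-9, 5)) = 3.1623 <-- minimum
d((0, -5), (-9, 5)) = 13.4536

Closest pair: (-6, 6) and (-9, 5) with distance 3.1623

The closest pair is (-6, 6) and (-9, 5) with Euclidean distance 3.1623. For 4 points, brute-force pairwise comparison is shown above. For large n, the divide-and-conquer algorithm (sort by x, recurse on halves, check the dividing strip) achieves O(n log n).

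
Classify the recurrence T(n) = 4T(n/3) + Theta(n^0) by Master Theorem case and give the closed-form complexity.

Master Theorem for T(n) = 4T(n/3) + O(n^0):

a = 4, b = 3, c = 0
log_b(a) = log_3(4) = 1.2619

Case 1: c = 0 < log_3(4) = 1.2619
T(n) = O(n^(log_3 4))

For T(n) = 4T(n/3) + O(n^0): log_3(4) = 1.2619. This is Case 1 of the Master Theorem (c < log_b(a), work dominated by leaves), giving O(n^(log_3 4)).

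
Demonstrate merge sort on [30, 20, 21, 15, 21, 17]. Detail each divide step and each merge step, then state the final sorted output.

Merge sort trace:

Split: [30, 20, 21, 15, 21, 17] -> [30, 20, 21] and [15, 21, 17]
  Split: [30, 20, 21] -> [30] and [20, 21]
    Split: [20, 21] -> [20] and [21]
    Merge: [20] + [21] -> [20, 21]
  Merge: [30] + [20, 21] -> [20, 21, 30]
  Split: [15, 21, 17] -> [15] and [21, 17]
    Split: [21, 17] -> [21] and [17]
    Merge: [21] + [17] -> [17, 21]
  Merge: [15] + [17, 21] -> [15, 17, 21]
Merge: [20, 21, 30] + [15, 17, 21] -> [15, 17, 20, 21, 21, 30]

Final sorted array: [15, 17, 20, 21, 21, 30]

The merge sort proceeds by recursively splitting the array and merging sorted halves.
After all merges, the sorted array is [15, 17, 20, 21, 21, 30].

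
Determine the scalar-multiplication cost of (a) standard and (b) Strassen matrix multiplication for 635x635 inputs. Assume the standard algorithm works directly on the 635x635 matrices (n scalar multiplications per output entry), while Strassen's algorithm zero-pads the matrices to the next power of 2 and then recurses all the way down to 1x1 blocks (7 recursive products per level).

Matrix multiplication for 635x635 matrices:

Strassen's algorithm requires power-of-2 dimensions. Pad 635x635 to 1024x1024 (next power of 2).

Standard algorithm: 635^3 = 256047875 multiplications
Strassen's algorithm: 7^(log2(1024)) = 7^10 = 282475249 multiplications
Difference: 256047875 - 282475249 = -26427374 (Strassen uses MORE here due to padding overhead — for small or just-over-power-of-2 n, padding can outweigh the per-level savings)

Standard: 256047875 multiplications (635^3). Strassen: 282475249 multiplications (7^10, after padding to 1024x1024). Strassen reduces 8 recursive multiplications to 7 at each level.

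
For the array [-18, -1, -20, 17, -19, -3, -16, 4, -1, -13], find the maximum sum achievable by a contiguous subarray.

Using Kadane's algorithm on [-18, -1, -20, 17, -19, -3, -16, 4, -1, -13]:

Scanning through the array:
Position 1 (value -1): max_ending_here = -1, max_so_far = -1
Position 2 (value -20): max_ending_here = -20, max_so_far = -1
Position 3 (value 17): max_ending_here = 17, max_so_far = 17
Position 4 (value -19): max_ending_here = -2, max_so_far = 17
Position 5 (value -3): max_ending_here = -3, max_so_far = 17
Position 6 (value -16): max_ending_here = -16, max_so_far = 17
Position 7 (value 4): max_ending_here = 4, max_so_far = 17
Position 8 (value -1): max_ending_here = 3, max_so_far = 17
Position 9 (value -13): max_ending_here = -10, max_so_far = 17

Maximum subarray: [17]
Maximum sum: 17

The maximum subarray is [17] with sum 17. This subarray runs from index 3 to index 3.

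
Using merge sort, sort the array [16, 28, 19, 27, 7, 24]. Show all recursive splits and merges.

Merge sort trace:

Split: [16, 28, 19, 27, 7, 24] -> [16, 28, 19] and [27, 7, 24]
  Split: [16, 28, 19] -> [16] and [28, 19]
    Split: [28, 19] -> [28] and [19]
    Merge: [28] + [19] -> [19, 28]
  Merge: [16] + [19, 28] -> [16, 19, 28]
  Split: [27, 7, 24] -> [27] and [7, 24]
    Split: [7, 24] -> [7] and [24]
    Merge: [7] + [24] -> [7, 24]
  Merge: [27] + [7, 24] -> [7, 24, 27]
Merge: [16, 19, 28] + [7, 24, 27] -> [7, 16, 19, 24, 27, 28]

Final sorted array: [7, 16, 19, 24, 27, 28]

The merge sort proceeds by recursively splitting the array and merging sorted halves.
After all merges, the sorted array is [7, 16, 19, 24, 27, 28].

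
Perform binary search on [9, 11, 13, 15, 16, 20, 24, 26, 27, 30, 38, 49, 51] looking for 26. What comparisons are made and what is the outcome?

Binary search for 26 in [9, 11, 13, 15, 16, 20, 24, 26, 27, 30, 38, 49, 51]:

lo=0, hi=12, mid=6, arr[mid]=24 -> 24 < 26, search right half
lo=7, hi=12, mid=9, arr[mid]=30 -> 30 > 26, search left half
lo=7, hi=8, mid=7, arr[mid]=26 -> Found target at index 7!

Binary search finds 26 at index 7 after 3 comparisons. The search repeatedly halves the search space by comparing with the middle element.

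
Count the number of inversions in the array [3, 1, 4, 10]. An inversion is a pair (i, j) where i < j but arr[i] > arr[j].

Finding inversions in [3, 1, 4, 10]:

(0, 1): arr[0]=3 > arr[1]=1

Total inversions: 1

The array has 1 inversion(s): (0,1). Each pair (i,j) satisfies i < j and arr[i] > arr[j].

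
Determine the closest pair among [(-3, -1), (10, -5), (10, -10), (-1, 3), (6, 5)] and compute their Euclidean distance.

Computing all pairwise distances among 5 points:

d((-3, -1), (10, -5)) = 13.6015
d((-3, -1), (10, -10)) = 15.8114
d((-3, -1), (-1, 3)) = 4.4721 <-- minimum
d((-3, -1), (6, 5)) = 10.8167
d((10, -5), (10, -10)) = 5.0
d((10, -5), (-1, 3)) = 13.6015
d((10, -5), (6, 5)) = 10.7703
d((10, -10), (-1, 3)) = 17.0294
d((10, -10), (6, 5)) = 15.5242
d((-1, 3), (6, 5)) = 7.2801

Closest pair: (-3, -1) and (-1, 3) with distance 4.4721

The closest pair is (-3, -1) and (-1, 3) with Euclidean distance 4.4721. For 5 points, brute-force pairwise comparison is shown above. For large n, the divide-and-conquer algorithm (sort by x, recurse on halves, check the dividing strip) achieves O(n log n).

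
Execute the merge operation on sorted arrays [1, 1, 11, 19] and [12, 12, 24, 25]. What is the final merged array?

Merging process:

Compare 1 vs 12: take 1 from left. Merged: [1]
Compare 1 vs 12: take 1 from left. Merged: [1, 1]
Compare 11 vs 12: take 11 from left. Merged: [1, 1, 11]
Compare 19 vs 12: take 12 from right. Merged: [1, 1, 11, 12]
Compare 19 vs 12: take 12 from right. Merged: [1, 1, 11, 12, 12]
Compare 19 vs 24: take 19 from left. Merged: [1, 1, 11, 12, 12, 19]
Append remaining from right: [24, 25]. Merged: [1, 1, 11, 12, 12, 19, 24, 25]

Final merged array: [1, 1, 11, 12, 12, 19, 24, 25]
Total comparisons: 6

The merged array is [1, 1, 11, 12, 12, 19, 24, 25], requiring 6 comparisons. The merge step runs in O(n) time where n is the total number of elements.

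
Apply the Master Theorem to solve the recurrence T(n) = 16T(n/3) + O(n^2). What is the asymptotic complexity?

Master Theorem for T(n) = 16T(n/3) + O(n^2):

a = 16, b = 3, c = 2
log_b(a) = log_3(16) = 2.5237

Case 1: c = 2 < log_3(16) = 2.5237
T(n) = O(n^(log_3 16))

For T(n) = 16T(n/3) + O(n^2): log_3(16) = 2.5237. This is Case 1 of the Master Theorem (c < log_b(a), work dominated by leaves), giving O(n^(log_3 16)).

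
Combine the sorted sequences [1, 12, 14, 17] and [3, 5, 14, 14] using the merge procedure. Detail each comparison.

Merging process:

Compare 1 vs 3: take 1 from left. Merged: [1]
Compare 12 vs 3: take 3 from right. Merged: [1, 3]
Compare 12 vs 5: take 5 from right. Merged: [1, 3, 5]
Compare 12 vs 14: take 12 from left. Merged: [1, 3, 5, 12]
Compare 14 vs 14: take 14 from left. Merged: [1, 3, 5, 12, 14]
Compare 17 vs 14: take 14 from right. Merged: [1, 3, 5, 12, 14, 14]
Compare 17 vs 14: take 14 from right. Merged: [1, 3, 5, 12, 14, 14, 14]
Append remaining from left: [17]. Merged: [1, 3, 5, 12, 14, 14, 14, 17]

Final merged array: [1, 3, 5, 12, 14, 14, 14, 17]
Total comparisons: 7

The merged array is [1, 3, 5, 12, 14, 14, 14, 17], requiring 7 comparisons. The merge step runs in O(n) time where n is the total number of elements.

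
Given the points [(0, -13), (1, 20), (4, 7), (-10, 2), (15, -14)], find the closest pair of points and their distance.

Computing all pairwise distances among 5 points:

d((0, -13), (1, 20)) = 33.0151
d((0, -13), (4, 7)) = 20.3961
d((0, -13), (-10, 2)) = 18.0278
d((0, -13), (15, -14)) = 15.0333
d((1, 20), (4, 7)) = 13.3417 <-- minimum
d((1, 20), (-10, 2)) = 21.095
d((1, 20), (15, -14)) = 36.7696
d((4, 7), (-10, 2)) = 14.8661
d((4, 7), (15, -14)) = 23.7065
d((-10, 2), (15, -14)) = 29.6816

Closest pair: (1, 20) and (4, 7) with distance 13.3417

The closest pair is (1, 20) and (4, 7) with Euclidean distance 13.3417. For 5 points, brute-force pairwise comparison is shown above. For large n, the divide-and-conquer algorithm (sort by x, recurse on halves, check the dividing strip) achieves O(n log n).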